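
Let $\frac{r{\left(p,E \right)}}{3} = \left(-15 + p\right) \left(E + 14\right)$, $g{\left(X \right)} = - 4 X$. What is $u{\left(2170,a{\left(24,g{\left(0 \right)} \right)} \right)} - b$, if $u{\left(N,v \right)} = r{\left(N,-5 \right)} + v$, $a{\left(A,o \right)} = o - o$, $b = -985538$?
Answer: $1043723$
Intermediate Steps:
$a{\left(A,o \right)} = 0$
$r{\left(p,E \right)} = 3 \left(-15 + p\right) \left(14 + E\right)$ ($r{\left(p,E \right)} = 3 \left(-15 + p\right) \left(E + 14\right) = 3 \left(-15 + p\right) \left(14 + E\right)$)
$u{\left(N,v \right)} = -405 + v + 27 N$ ($u{\left(N,v \right)} = \left(-630 - -225 + 42 N + 3 \left(-5\right) N\right) + v = \left(-630 + 225 + 42 N - 15 N\right) + v = \left(-405 + 27 N\right) + v = -405 + v + 27 N$)
$u{\left(2170,a{\left(24,g{\left(0 \right)} \right)} \right)} - b = \left(-405 + 0 + 27 \cdot 2170\right) - -985538 = \left(-405 + 0 + 58590\right) + 985538 = 58185 + 985538 = 1043723$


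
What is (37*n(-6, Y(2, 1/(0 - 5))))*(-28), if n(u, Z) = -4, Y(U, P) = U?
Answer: 4144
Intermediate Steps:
(37*n(-6, Y(2, 1/(0 - 5))))*(-28) = (37*(-4))*(-28) = -148*(-28) = 4144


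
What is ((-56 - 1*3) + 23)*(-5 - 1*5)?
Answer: 360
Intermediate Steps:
((-56 - 1*3) + 23)*(-5 - 1*5) = ((-56 - 3) + 23)*(-5 - 5) = (-59 + 23)*(-10) = -36*(-10) = 360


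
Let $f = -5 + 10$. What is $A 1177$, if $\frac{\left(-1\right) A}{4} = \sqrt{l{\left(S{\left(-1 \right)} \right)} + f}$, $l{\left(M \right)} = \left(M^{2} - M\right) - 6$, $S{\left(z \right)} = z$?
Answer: $-4708$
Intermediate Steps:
$l{\left(M \right)} = -6 + M^{2} - M$
$f = 5$
$A = -4$ ($A = - 4 \sqrt{\left(-6 + \left(-1\right)^{2} - -1\right) + 5} = - 4 \sqrt{\left(-6 + 1 + 1\right) + 5} = - 4 \sqrt{-4 + 5} = - 4 \sqrt{1} = \left(-4\right) 1 = -4$)
$A 1177 = \left(-4\right) 1177 = -4708$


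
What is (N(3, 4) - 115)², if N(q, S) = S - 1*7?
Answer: 13924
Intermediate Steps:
N(q, S) = -7 + S (N(q, S) = S - 7 = -7 + S)
(N(3, 4) - 115)² = ((-7 + 4) - 115)² = (-3 - 115)² = (-118)² = 13924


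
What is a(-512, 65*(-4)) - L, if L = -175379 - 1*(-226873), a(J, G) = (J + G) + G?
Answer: -52526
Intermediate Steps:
a(J, G) = J + 2*G (a(J, G) = (G + J) + G = J + 2*G)
L = 51494 (L = -175379 + 226873 = 51494)
a(-512, 65*(-4)) - L = (-512 + 2*(65*(-4))) - 1*51494 = (-512 + 2*(-260)) - 51494 = (-512 - 520) - 51494 = -1032 - 51494 = -52526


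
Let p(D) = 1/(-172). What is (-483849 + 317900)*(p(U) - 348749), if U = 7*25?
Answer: 9954422387721/172 ≈ 5.7875e+10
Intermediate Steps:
U = 175
p(D) = -1/172
(-483849 + 317900)*(p(U) - 348749) = (-483849 + 317900)*(-1/172 - 348749) = -165949*(-59984829/172) = 9954422387721/172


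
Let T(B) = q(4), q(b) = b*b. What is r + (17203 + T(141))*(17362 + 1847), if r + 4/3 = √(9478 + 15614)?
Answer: 992279309/3 + 6*√697 ≈ 3.3076e+8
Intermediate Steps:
q(b) = b²
T(B) = 16 (T(B) = 4² = 16)
r = -4/3 + 6*√697 (r = -4/3 + √(9478 + 15614) = -4/3 + √25092 = -4/3 + 6*√697 ≈ 157.07)
r + (17203 + T(141))*(17362 + 1847) = (-4/3 + 6*√697) + (17203 + 16)*(17362 + 1847) = (-4/3 + 6*√697) + 17219*19209 = (-4/3 + 6*√697) + 330759771 = 992279309/3 + 6*√697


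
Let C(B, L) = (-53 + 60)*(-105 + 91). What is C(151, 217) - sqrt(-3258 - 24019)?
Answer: -98 - I*sqrt(27277) ≈ -98.0 - 165.16*I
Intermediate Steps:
C(B, L) = -98 (C(B, L) = 7*(-14) = -98)
C(151, 217) - sqrt(-3258 - 24019) = -98 - sqrt(-3258 - 24019) = -98 - sqrt(-27277) = -98 - I*sqrt(27277)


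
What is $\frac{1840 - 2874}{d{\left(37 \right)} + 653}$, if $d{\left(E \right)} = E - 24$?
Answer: $- \frac{517}{333} \approx -1.5526$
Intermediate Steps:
$d{\left(E \right)} = -24 + E$ ($d{\left(E \right)} = E - 24 = -24 + E$)
$\frac{1840 - 2874}{d{\left(37 \right)} + 653} = \frac{1840 - 2874}{\left(-24 + 37\right) + 653} = - \frac{1034}{13 + 653} = - \frac{1034}{666} = \left(-1034\right) \frac{1}{666} = - \frac{517}{333}$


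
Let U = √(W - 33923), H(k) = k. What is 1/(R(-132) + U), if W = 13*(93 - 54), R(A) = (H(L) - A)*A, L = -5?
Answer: -4191/70266278 - I*√8354/140532556 ≈ -5.9645e-5 - 6.5038e-7*I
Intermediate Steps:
R(A) = A*(-5 - A) (R(A) = (-5 - A)*A = A*(-5 - A))
W = 507 (W = 13*39 = 507)
U = 2*I*√8354 (U = √(507 - 33923) = √(-33416) = 2*I*√8354 ≈ 182.8*I)
1/(R(-132) + U) = 1/(-1*(-132)*(5 - 132) + 2*I*√8354) = 1/(-1*(-132)*(-127) + 2*I*√8354) = 1/(-16764 + 2*I*√8354)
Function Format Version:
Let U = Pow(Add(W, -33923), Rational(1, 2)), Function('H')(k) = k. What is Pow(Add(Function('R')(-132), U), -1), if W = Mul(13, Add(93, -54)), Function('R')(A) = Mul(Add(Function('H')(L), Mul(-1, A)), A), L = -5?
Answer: Add(Rational(-4191, 70266278), Mul(Rational(-1, 140532556), I, Pow(8354, Rational(1, 2)))) ≈ Add(-5.9645e-5, Mul(-6.5038e-7, I))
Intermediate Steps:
Function('R')(A) = Mul(A, Add(-5, Mul(-1, A))) (Function('R')(A) = Mul(Add(-5, Mul(-1, A)), A) = Mul(A, Add(-5, Mul(-1, A))))
W = 507 (W = Mul(13, 39) = 507)
U = Mul(2, I, Pow(8354, Rational(1, 2))) (U = Pow(Add(507, -33923), Rational(1, 2)) = Pow(-33416, Rational(1, 2)) = Mul(2, I, Pow(8354, Rational(1, 2))) ≈ Mul(182.80, I))
Pow(Add(Function('R')(-132), U), -1) = Pow(Add(Mul(-1, -132, Add(5, -132)), Mul(2, I, Pow(8354, Rational(1, 2)))), -1) = Pow(Add(Mul(-1, -132, -127), Mul(2, I, Pow(8354, Rational(1, 2)))), -1) = Pow(Add(-16764, Mul(2, I, Pow(8354, Rational(1, 2)))), -1)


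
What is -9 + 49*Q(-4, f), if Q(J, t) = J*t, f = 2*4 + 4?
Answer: -2361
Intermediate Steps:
f = 12 (f = 8 + 4 = 12)
-9 + 49*Q(-4, f) = -9 + 49*(-4*12) = -9 + 49*(-48) = -9 - 2352 = -2361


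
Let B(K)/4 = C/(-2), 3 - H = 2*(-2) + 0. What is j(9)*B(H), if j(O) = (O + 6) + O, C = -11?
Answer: 528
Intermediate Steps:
j(O) = 6 + 2*O (j(O) = (6 + O) + O = 6 + 2*O)
H = 7 (H = 3 - (2*(-2) + 0) = 3 - (-4 + 0) = 3 - 1*(-4) = 3 + 4 = 7)
B(K) = 22 (B(K) = 4*(-11/(-2)) = 4*(-11*(-½)) = 4*(11/2) = 22)
j(9)*B(H) = (6 + 2*9)*22 = (6 + 18)*22 = 24*22 = 528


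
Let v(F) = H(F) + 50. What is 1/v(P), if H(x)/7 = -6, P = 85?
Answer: ⅛ ≈ 0.12500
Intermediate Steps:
H(x) = -42 (H(x) = 7*(-6) = -42)
v(F) = 8 (v(F) = -42 + 50 = 8)
1/v(P) = 1/8 = ⅛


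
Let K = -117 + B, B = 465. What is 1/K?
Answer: 1/348 ≈ 0.0028736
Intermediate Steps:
K = 348 (K = -117 + 465 = 348)
1/K = 1/348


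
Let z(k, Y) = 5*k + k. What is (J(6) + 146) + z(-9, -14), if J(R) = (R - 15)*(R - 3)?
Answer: 65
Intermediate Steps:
z(k, Y) = 6*k
J(R) = (-15 + R)*(-3 + R)
(J(6) + 146) + z(-9, -14) = ((45 + 6**2 - 18*6) + 146) + 6*(-9) = ((45 + 36 - 108) + 146) - 54 = (-27 + 146) - 54 = 119 - 54 = 65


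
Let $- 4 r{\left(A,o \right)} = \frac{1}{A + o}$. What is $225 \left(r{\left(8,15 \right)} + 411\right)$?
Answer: $\frac{8507475}{92} \approx 92473.0$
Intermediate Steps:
$r{\left(A,o \right)} = - \frac{1}{4 \left(A + o\right)}$
$225 \left(r{\left(8,15 \right)} + 411\right) = 225 \left(- \frac{1}{4 \cdot 8 + 4 \cdot 15} + 411\right) = 225 \left(- \frac{1}{32 + 60} + 411\right) = 225 \left(- \frac{1}{92} + 411\right) = 225 \cdot \frac{37811}{92} = \frac{8507475}{92}$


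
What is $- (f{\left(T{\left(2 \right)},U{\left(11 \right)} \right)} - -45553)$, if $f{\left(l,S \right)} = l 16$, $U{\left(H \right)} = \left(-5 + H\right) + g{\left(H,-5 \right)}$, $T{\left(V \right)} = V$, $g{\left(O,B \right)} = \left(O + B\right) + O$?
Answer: $-45585$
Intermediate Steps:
$g{\left(O,B \right)} = B + 2 O$ ($g{\left(O,B \right)} = \left(B + O\right) + O = B + 2 O$)
$U{\left(H \right)} = -10 + 3 H$ ($U{\left(H \right)} = \left(-5 + H\right) + \left(-5 + 2 H\right) = -10 + 3 H$)
$f{\left(l,S \right)} = 16 l$
$- (f{\left(T{\left(2 \right)},U{\left(11 \right)} \right)} - -45553) = - (16 \cdot 2 - -45553) = - (32 + 45553) = \left(-1\right) 45585 = -45585$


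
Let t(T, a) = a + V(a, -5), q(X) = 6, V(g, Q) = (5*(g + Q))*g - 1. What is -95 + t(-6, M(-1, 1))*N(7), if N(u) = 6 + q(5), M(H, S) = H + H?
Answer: 709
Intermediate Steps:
V(g, Q) = -1 + g*(5*Q + 5*g) (V(g, Q) = (5*(Q + g))*g - 1 = (5*Q + 5*g)*g - 1 = g*(5*Q + 5*g) - 1 = -1 + g*(5*Q + 5*g))
M(H, S) = 2*H
t(T, a) = -1 - 24*a + 5*a² (t(T, a) = a + (-1 + 5*a² + 5*(-5)*a) = a + (-1 + 5*a² - 25*a) = a + (-1 - 25*a + 5*a²) = -1 - 24*a + 5*a²)
N(u) = 12 (N(u) = 6 + 6 = 12)
-95 + t(-6, M(-1, 1))*N(7) = -95 + (-1 - 48*(-1) + 5*(2*(-1))²)*12 = -95 + (-1 - 24*(-2) + 5*(-2)²)*12 = -95 + (-1 + 48 + 5*4)*12 = -95 + (-1 + 48 + 20)*12 = -95 + 67*12 = -95 + 804 = 709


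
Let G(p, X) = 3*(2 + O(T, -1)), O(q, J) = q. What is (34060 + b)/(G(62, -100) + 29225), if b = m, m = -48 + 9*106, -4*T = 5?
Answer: 139864/116909 ≈ 1.1964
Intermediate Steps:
T = -5/4 (T = -¼*5 = -5/4 ≈ -1.2500)
m = 906 (m = -48 + 954 = 906)
G(p, X) = 9/4 (G(p, X) = 3*(2 - 5/4) = 3*(¾) = 9/4)
b = 906
(34060 + b)/(G(62, -100) + 29225) = (34060 + 906)/(9/4 + 29225) = 34966/(116909/4) = 34966*(4/116909) = 139864/116909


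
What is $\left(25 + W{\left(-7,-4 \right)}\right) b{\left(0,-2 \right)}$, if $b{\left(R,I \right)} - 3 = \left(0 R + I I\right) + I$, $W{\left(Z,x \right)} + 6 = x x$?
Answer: $175$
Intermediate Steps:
$W{\left(Z,x \right)} = -6 + x^{2}$ ($W{\left(Z,x \right)} = -6 + x x = -6 + x^{2}$)
$b{\left(R,I \right)} = 3 + I + I^{2}$ ($b{\left(R,I \right)} = 3 + \left(\left(0 R + I I\right) + I\right) = 3 + \left(\left(0 + I^{2}\right) + I\right) = 3 + \left(I^{2} + I\right) = 3 + \left(I + I^{2}\right) = 3 + I + I^{2}$)
$\left(25 + W{\left(-7,-4 \right)}\right) b{\left(0,-2 \right)} = \left(25 - \left(6 - \left(-4\right)^{2}\right)\right) \left(3 - 2 + \left(-2\right)^{2}\right) = \left(25 + \left(-6 + 16\right)\right) \left(3 - 2 + 4\right) = \left(25 + 10\right) 5 = 35 \cdot 5 = 175$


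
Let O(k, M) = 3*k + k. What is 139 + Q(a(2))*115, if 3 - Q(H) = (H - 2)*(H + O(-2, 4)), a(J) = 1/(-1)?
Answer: -2621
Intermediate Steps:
O(k, M) = 4*k
a(J) = -1 (a(J) = 1*(-1) = -1)
Q(H) = 3 - (-8 + H)*(-2 + H) (Q(H) = 3 - (H - 2)*(H + 4*(-2)) = 3 - (-2 + H)*(H - 8) = 3 - (-2 + H)*(-8 + H) = 3 - (-8 + H)*(-2 + H))
139 + Q(a(2))*115 = 139 + (-13 - 1*(-1)² + 10*(-1))*115 = 139 + (-13 - 1*1 - 10)*115 = 139 + (-13 - 1 - 10)*115 = 139 - 24*115 = 139 - 2760 = -2621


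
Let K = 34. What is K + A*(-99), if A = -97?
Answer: 9637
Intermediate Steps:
K + A*(-99) = 34 - 97*(-99) = 34 + 9603 = 9637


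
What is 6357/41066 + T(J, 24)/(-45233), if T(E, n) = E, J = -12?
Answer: 288038973/1857538378 ≈ 0.15506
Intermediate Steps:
6357/41066 + T(J, 24)/(-45233) = 6357/41066 - 12/(-45233) = 6357*(1/41066) - 12*(-1/45233) = 6357/41066 + 12/45233 = 288038973/1857538378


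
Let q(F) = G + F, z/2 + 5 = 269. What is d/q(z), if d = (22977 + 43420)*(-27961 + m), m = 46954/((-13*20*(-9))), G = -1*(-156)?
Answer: -2170577222521/800280 ≈ -2.7123e+6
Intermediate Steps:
G = 156
m = 23477/1170 (m = 46954/((-260*(-9))) = 46954/2340 = 46954*(1/2340) = 23477/1170 ≈ 20.066)
z = 528 (z = -10 + 2*269 = -10 + 538 = 528)
d = -2170577222521/1170 (d = (22977 + 43420)*(-27961 + 23477/1170) = 66397*(-32690893/1170) = -2170577222521/1170 ≈ -1.8552e+9)
q(F) = 156 + F
d/q(z) = -2170577222521/(1170*(156 + 528)) = -2170577222521/1170/684 = -2170577222521/1170*1/684 = -2170577222521/800280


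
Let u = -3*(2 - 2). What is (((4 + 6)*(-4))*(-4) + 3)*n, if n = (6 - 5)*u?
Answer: 0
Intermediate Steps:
u = 0 (u = -3*0 = 0)
n = 0 (n = (6 - 5)*0 = 1*0 = 0)
(((4 + 6)*(-4))*(-4) + 3)*n = (((4 + 6)*(-4))*(-4) + 3)*0 = ((10*(-4))*(-4) + 3)*0 = (-40*(-4) + 3)*0 = (160 + 3)*0 = 163*0 = 0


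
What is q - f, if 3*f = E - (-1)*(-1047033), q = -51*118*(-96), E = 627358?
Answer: 2152859/3 ≈ 7.1762e+5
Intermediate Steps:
q = 577728 (q = -6018*(-96) = 577728)
f = -419675/3 (f = (627358 - (-1)*(-1047033))/3 = (627358 - 1*1047033)/3 = (627358 - 1047033)/3 = (⅓)*(-419675) = -419675/3 ≈ -1.3989e+5)
q - f = 577728 - 1*(-419675/3) = 577728 + 419675/3 = 2152859/3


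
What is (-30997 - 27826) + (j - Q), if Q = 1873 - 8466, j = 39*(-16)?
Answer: -52854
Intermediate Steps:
j = -624
Q = -6593
(-30997 - 27826) + (j - Q) = (-30997 - 27826) + (-624 - 1*(-6593)) = -58823 + (-624 + 6593) = -58823 + 5969 = -52854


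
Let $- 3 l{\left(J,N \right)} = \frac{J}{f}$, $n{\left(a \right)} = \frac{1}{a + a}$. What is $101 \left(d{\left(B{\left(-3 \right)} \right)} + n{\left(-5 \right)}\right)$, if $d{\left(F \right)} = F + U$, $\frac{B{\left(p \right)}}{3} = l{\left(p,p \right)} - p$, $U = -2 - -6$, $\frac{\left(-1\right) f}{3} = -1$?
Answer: $\frac{14039}{10} \approx 1403.9$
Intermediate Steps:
$f = 3$ ($f = \left(-3\right) \left(-1\right) = 3$)
$n{\left(a \right)} = \frac{1}{2 a}$
$l{\left(J,N \right)} = - \frac{J}{9}$ ($l{\left(J,N \right)} = - \frac{J \frac{1}{3}}{3} = - \frac{\frac{1}{3} J}{3} = - \frac{J}{9}$)
$U = 4$ ($U = -2 + 6 = 4$)
$B{\left(p \right)} = - \frac{10 p}{3}$ ($B{\left(p \right)} = 3 \left(- \frac{p}{9} - p\right) = 3 \left(- \frac{10 p}{9}\right) = - \frac{10 p}{3}$)
$d{\left(F \right)} = 4 + F$ ($d{\left(F \right)} = F + 4 = 4 + F$)
$101 \left(d{\left(B{\left(-3 \right)} \right)} + n{\left(-5 \right)}\right) = 101 \left(\left(4 - -10\right) + \frac{1}{2 \left(-5\right)}\right) = 101 \left(\left(4 + 10\right) + \frac{1}{2} \left(- \frac{1}{5}\right)\right) = 101 \left(14 - \frac{1}{10}\right) = 101 \cdot \frac{139}{10} = \frac{14039}{10}$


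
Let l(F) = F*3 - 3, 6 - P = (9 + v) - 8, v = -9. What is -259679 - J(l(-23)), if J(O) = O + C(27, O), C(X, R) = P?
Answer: -259621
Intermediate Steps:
P = 14 (P = 6 - ((9 - 9) - 8) = 6 - (0 - 8) = 6 - 1*(-8) = 6 + 8 = 14)
C(X, R) = 14
l(F) = -3 + 3*F (l(F) = 3*F - 3 = -3 + 3*F)
J(O) = 14 + O (J(O) = O + 14 = 14 + O)
-259679 - J(l(-23)) = -259679 - (14 + (-3 + 3*(-23))) = -259679 - (14 + (-3 - 69)) = -259679 - (14 - 72) = -259679 - 1*(-58) = -259679 + 58 = -259621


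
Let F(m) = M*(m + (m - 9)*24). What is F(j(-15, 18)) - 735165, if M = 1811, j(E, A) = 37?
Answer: 548834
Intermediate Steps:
F(m) = -391176 + 45275*m (F(m) = 1811*(m + (m - 9)*24) = 1811*(m + (-9 + m)*24) = 1811*(m + (-216 + 24*m)) = 1811*(-216 + 25*m) = -391176 + 45275*m)
F(j(-15, 18)) - 735165 = (-391176 + 45275*37) - 735165 = (-391176 + 1675175) - 735165 = 1283999 - 735165 = 548834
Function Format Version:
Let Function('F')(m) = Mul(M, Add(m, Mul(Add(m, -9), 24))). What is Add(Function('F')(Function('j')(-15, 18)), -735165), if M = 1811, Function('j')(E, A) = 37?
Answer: 548834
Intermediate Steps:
Function('F')(m) = Add(-391176, Mul(45275, m)) (Function('F')(m) = Mul(1811, Add(m, Mul(Add(m, -9), 24))) = Mul(1811, Add(m, Mul(Add(-9, m), 24))) = Mul(1811, Add(m, Add(-216, Mul(24, m)))) = Mul(1811, Add(-216, Mul(25, m))) = Add(-391176, Mul(45275, m)))
Add(Function('F')(Function('j')(-15, 18)), -735165) = Add(Add(-391176, Mul(45275, 37)), -735165) = Add(Add(-391176, 1675175), -735165) = Add(1283999, -735165) = 548834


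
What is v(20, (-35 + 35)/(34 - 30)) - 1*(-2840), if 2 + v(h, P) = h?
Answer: 2858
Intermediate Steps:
v(h, P) = -2 + h
v(20, (-35 + 35)/(34 - 30)) - 1*(-2840) = (-2 + 20) - 1*(-2840) = 18 + 2840 = 2858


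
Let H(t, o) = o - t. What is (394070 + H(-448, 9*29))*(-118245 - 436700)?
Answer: -219080632155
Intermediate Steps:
(394070 + H(-448, 9*29))*(-118245 - 436700) = (394070 + (9*29 - 1*(-448)))*(-118245 - 436700) = (394070 + (261 + 448))*(-554945) = (394070 + 709)*(-554945) = 394779*(-554945) = -219080632155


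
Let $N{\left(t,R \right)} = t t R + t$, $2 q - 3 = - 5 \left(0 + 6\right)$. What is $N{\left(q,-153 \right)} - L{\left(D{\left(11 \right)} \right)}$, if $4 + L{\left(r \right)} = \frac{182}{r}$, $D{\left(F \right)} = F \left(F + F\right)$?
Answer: $- \frac{13500939}{484} \approx -27895.0$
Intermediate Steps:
$q = - \frac{27}{2}$ ($q = \frac{3}{2} + \frac{\left(-5\right) \left(0 + 6\right)}{2} = \frac{3}{2} + \frac{\left(-5\right) 6}{2} = \frac{3}{2} + \frac{1}{2} \left(-30\right) = \frac{3}{2} - 15 = - \frac{27}{2} \approx -13.5$)
$D{\left(F \right)} = 2 F^{2}$ ($D{\left(F \right)} = F 2 F = 2 F^{2}$)
$N{\left(t,R \right)} = t + R t^{2}$ ($N{\left(t,R \right)} = t^{2} R + t = R t^{2} + t = t + R t^{2}$)
$L{\left(r \right)} = -4 + \frac{182}{r}$
$N{\left(q,-153 \right)} - L{\left(D{\left(11 \right)} \right)} = - \frac{27 \left(1 - - \frac{4131}{2}\right)}{2} - \left(-4 + \frac{182}{2 \cdot 11^{2}}\right) = - \frac{27 \left(1 + \frac{4131}{2}\right)}{2} - \left(-4 + \frac{182}{2 \cdot 121}\right) = \left(- \frac{27}{2}\right) \frac{4133}{2} - \left(-4 + \frac{182}{242}\right) = - \frac{111591}{4} - \left(-4 + 182 \cdot \frac{1}{242}\right) = - \frac{111591}{4} - \left(-4 + \frac{91}{121}\right) = - \frac{111591}{4} - - \frac{393}{121} = - \frac{111591}{4} + \frac{393}{121} = - \frac{13500939}{484}$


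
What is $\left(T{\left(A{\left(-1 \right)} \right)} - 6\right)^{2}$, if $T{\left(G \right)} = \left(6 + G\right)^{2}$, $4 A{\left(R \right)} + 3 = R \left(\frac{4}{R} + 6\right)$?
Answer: $\frac{70225}{256} \approx 274.32$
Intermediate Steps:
$A{\left(R \right)} = - \frac{3}{4} + \frac{R \left(6 + \frac{4}{R}\right)}{4}$ ($A{\left(R \right)} = - \frac{3}{4} + \frac{R \left(\frac{4}{R} + 6\right)}{4} = - \frac{3}{4} + \frac{R \left(6 + \frac{4}{R}\right)}{4}$)
$\left(T{\left(A{\left(-1 \right)} \right)} - 6\right)^{2} = \left(\left(6 + \left(\frac{1}{4} + \frac{3}{2} \left(-1\right)\right)\right)^{2} - 6\right)^{2} = \left(\left(6 + \left(\frac{1}{4} - \frac{3}{2}\right)\right)^{2} - 6\right)^{2} = \left(\left(6 - \frac{5}{4}\right)^{2} - 6\right)^{2} = \left(\left(\frac{19}{4}\right)^{2} - 6\right)^{2} = \left(\frac{361}{16} - 6\right)^{2} = \left(\frac{265}{16}\right)^{2} = \frac{70225}{256}$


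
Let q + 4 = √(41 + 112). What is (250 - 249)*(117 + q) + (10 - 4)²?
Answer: 149 + 3*√17 ≈ 161.37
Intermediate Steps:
q = -4 + 3*√17 (q = -4 + √(41 + 112) = -4 + √153 = -4 + 3*√17 ≈ 8.3693)
(250 - 249)*(117 + q) + (10 - 4)² = (250 - 249)*(117 + (-4 + 3*√17)) + (10 - 4)² = 1*(113 + 3*√17) + 6² = (113 + 3*√17) + 36 = 149 + 3*√17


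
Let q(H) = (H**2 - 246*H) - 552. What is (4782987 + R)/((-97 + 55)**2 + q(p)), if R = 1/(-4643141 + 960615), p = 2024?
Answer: 17613473985161/13256666426984 ≈ 1.3286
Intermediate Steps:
R = -1/3682526 (R = 1/(-3682526) = -1/3682526 ≈ -2.7155e-7)
q(H) = -552 + H**2 - 246*H
(4782987 + R)/((-97 + 55)**2 + q(p)) = (4782987 - 1/3682526)/((-97 + 55)**2 + (-552 + 2024**2 - 246*2024)) = 17613473985161/(3682526*((-42)**2 + (-552 + 4096576 - 497904))) = 17613473985161/(3682526*(1764 + 3598120)) = (17613473985161/3682526)/3599884 = (17613473985161/3682526)*(1/3599884) = 17613473985161/13256666426984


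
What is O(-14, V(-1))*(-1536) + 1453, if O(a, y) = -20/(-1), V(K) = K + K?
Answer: -29267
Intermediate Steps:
V(K) = 2*K
O(a, y) = 20 (O(a, y) = -20*(-1) = 20)
O(-14, V(-1))*(-1536) + 1453 = 20*(-1536) + 1453 = -30720 + 1453 = -29267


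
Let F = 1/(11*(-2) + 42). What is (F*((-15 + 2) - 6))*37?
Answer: -703/20 ≈ -35.150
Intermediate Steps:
F = 1/20 (F = 1/(-22 + 42) = 1/20 ≈ 0.050000)
(F*((-15 + 2) - 6))*37 = (((-15 + 2) - 6)/20)*37 = ((-13 - 6)/20)*37 = ((1/20)*(-19))*37 = -19/20*37 = -703/20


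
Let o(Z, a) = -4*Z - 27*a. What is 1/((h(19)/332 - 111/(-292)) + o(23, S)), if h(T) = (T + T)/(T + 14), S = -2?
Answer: -799788/30085141 ≈ -0.026584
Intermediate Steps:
h(T) = 2*T/(14 + T) (h(T) = (2*T)/(14 + T) = 2*T/(14 + T))
o(Z, a) = -27*a - 4*Z
1/((h(19)/332 - 111/(-292)) + o(23, S)) = 1/(((2*19/(14 + 19))/332 - 111/(-292)) + (-27*(-2) - 4*23)) = 1/(((2*19/33)*(1/332) - 111*(-1/292)) + (54 - 92)) = 1/(((2*19*(1/33))*(1/332) + 111/292) - 38) = 1/(((38/33)*(1/332) + 111/292) - 38) = 1/((19/5478 + 111/292) - 38) = 1/(306803/799788 - 38) = 1/(-30085141/799788) = -799788/30085141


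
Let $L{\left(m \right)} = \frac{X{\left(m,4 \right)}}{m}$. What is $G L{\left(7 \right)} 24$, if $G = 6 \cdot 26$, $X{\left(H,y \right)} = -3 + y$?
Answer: $\frac{3744}{7} \approx 534.86$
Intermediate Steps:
$G = 156$
$L{\left(m \right)} = \frac{1}{m}$ ($L{\left(m \right)} = \frac{-3 + 4}{m} = 1 \frac{1}{m} = \frac{1}{m}$)
$G L{\left(7 \right)} 24 = \frac{156}{7} \cdot 24 = \frac{3744}{7}$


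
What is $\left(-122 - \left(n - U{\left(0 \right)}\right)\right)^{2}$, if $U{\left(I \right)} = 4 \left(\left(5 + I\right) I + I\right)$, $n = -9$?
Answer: $12769$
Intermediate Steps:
$U{\left(I \right)} = 4 I + 4 I \left(5 + I\right)$ ($U{\left(I \right)} = 4 \left(I \left(5 + I\right) + I\right) = 4 \left(I + I \left(5 + I\right)\right) = 4 I + 4 I \left(5 + I\right)$)
$\left(-122 - \left(n - U{\left(0 \right)}\right)\right)^{2} = \left(-122 + \left(4 \cdot 0 \left(6 + 0\right) - -9\right)\right)^{2} = \left(-122 + \left(4 \cdot 0 \cdot 6 + 9\right)\right)^{2} = \left(-122 + \left(0 + 9\right)\right)^{2} = \left(-122 + 9\right)^{2} = \left(-113\right)^{2} = 12769$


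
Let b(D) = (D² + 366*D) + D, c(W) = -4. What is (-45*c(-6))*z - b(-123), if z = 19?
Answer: 33432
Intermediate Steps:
b(D) = D² + 367*D
(-45*c(-6))*z - b(-123) = -45*(-4)*19 - (-123)*(367 - 123) = 180*19 - (-123)*244 = 3420 - 1*(-30012) = 3420 + 30012 = 33432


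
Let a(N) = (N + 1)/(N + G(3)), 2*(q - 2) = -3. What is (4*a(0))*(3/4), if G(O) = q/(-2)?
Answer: -12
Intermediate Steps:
q = ½ (q = 2 + (½)*(-3) = 2 - 3/2 = ½ ≈ 0.50000)
G(O) = -¼ (G(O) = (½)/(-2) = (½)*(-½) = -¼)
a(N) = (1 + N)/(-¼ + N) (a(N) = (N + 1)/(N - ¼) = (1 + N)/(-¼ + N))
(4*a(0))*(3/4) = (4*(4*(1 + 0)/(-1 + 4*0)))*(3/4) = (4*(4*1/(-1 + 0)))*(3*(¼)) = (4*(4*1/(-1)))*(¾) = (4*(4*(-1)*1))*(¾) = (4*(-4))*(¾) = -16*¾ = -12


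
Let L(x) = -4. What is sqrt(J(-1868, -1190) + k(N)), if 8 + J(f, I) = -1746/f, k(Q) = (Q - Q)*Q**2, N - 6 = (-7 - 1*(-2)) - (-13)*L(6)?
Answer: I*sqrt(6163466)/934 ≈ 2.6581*I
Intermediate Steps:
N = -51 (N = 6 + ((-7 - 1*(-2)) - (-13)*(-4)) = 6 + ((-7 + 2) - 13*4) = 6 + (-5 - 52) = 6 - 57 = -51)
k(Q) = 0 (k(Q) = 0*Q**2 = 0)
J(f, I) = -8 - 1746/f
sqrt(J(-1868, -1190) + k(N)) = sqrt((-8 - 1746/(-1868)) + 0) = sqrt((-8 - 1746*(-1/1868)) + 0) = sqrt((-8 + 873/934) + 0) = sqrt(-6599/934 + 0) = sqrt(-6599/934) = I*sqrt(6163466)/934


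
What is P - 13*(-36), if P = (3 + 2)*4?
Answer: 488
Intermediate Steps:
P = 20 (P = 5*4 = 20)
P - 13*(-36) = 20 - 13*(-36) = 20 + 468 = 488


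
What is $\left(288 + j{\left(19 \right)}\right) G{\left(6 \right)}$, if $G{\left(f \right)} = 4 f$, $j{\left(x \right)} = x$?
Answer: $7368$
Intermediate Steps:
$\left(288 + j{\left(19 \right)}\right) G{\left(6 \right)} = \left(288 + 19\right) 4 \cdot 6 = 307 \cdot 24 = 7368$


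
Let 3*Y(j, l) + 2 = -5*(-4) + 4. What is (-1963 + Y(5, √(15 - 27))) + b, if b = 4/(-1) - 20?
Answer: -5939/3 ≈ -1979.7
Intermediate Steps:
Y(j, l) = 22/3 (Y(j, l) = -⅔ + (-5*(-4) + 4)/3 = -⅔ + (20 + 4)/3 = -⅔ + (⅓)*24 = -⅔ + 8 = 22/3)
b = -24 (b = 4*(-1) - 20 = -4 - 20 = -24)
(-1963 + Y(5, √(15 - 27))) + b = (-1963 + 22/3) - 24 = -5867/3 - 24 = -5939/3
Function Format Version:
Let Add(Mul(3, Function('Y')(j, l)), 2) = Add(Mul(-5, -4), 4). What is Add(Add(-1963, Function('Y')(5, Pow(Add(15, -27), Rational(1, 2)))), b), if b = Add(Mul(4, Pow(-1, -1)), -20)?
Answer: Rational(-5939, 3) ≈ -1979.7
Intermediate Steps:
Function('Y')(j, l) = Rational(22, 3) (Function('Y')(j, l) = Add(Rational(-2, 3), Mul(Rational(1, 3), Add(Mul(-5, -4), 4))) = Add(Rational(-2, 3), Mul(Rational(1, 3), Add(20, 4))) = Add(Rational(-2, 3), Mul(Rational(1, 3), 24)) = Add(Rational(-2, 3), 8) = Rational(22, 3))
b = -24 (b = Add(Mul(4, -1), -20) = Add(-4, -20) = -24)
Add(Add(-1963, Function('Y')(5, Pow(Add(15, -27), Rational(1, 2)))), b) = Add(Add(-1963, Rational(22, 3)), -24) = Add(Rational(-5867, 3), -24) = Rational(-5939, 3)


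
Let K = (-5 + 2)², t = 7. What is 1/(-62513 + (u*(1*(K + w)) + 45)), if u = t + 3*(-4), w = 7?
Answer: -1/62548 ≈ -1.5988e-5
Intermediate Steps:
u = -5 (u = 7 + 3*(-4) = 7 - 12 = -5)
K = 9 (K = (-3)² = 9)
1/(-62513 + (u*(1*(K + w)) + 45)) = 1/(-62513 + (-5*(9 + 7) + 45)) = 1/(-62513 + (-5*16 + 45)) = 1/(-62513 + (-80 + 45)) = 1/(-62513 - 35) = 1/(-62548) = -1/62548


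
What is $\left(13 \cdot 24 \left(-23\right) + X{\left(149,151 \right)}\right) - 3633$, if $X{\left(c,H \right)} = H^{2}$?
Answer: $11992$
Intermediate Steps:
$\left(13 \cdot 24 \left(-23\right) + X{\left(149,151 \right)}\right) - 3633 = \left(13 \cdot 24 \left(-23\right) + 151^{2}\right) - 3633 = \left(312 \left(-23\right) + 22801\right) - 3633 = \left(-7176 + 22801\right) - 3633 = 15625 - 3633 = 11992$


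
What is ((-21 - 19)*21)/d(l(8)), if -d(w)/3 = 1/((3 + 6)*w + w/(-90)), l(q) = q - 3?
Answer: 113260/9 ≈ 12584.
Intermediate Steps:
l(q) = -3 + q
d(w) = -270/(809*w) (d(w) = -3/((3 + 6)*w + w/(-90)) = -3/(9*w + w*(-1/90)) = -3/(9*w - w/90) = -3*90/(809*w) = -270/(809*w))
((-21 - 19)*21)/d(l(8)) = ((-21 - 19)*21)/((-270/(809*(-3 + 8)))) = (-40*21)/((-270/809/5)) = -840/((-270/809*⅕)) = -840/(-54/809) = -840*(-809/54) = 113260/9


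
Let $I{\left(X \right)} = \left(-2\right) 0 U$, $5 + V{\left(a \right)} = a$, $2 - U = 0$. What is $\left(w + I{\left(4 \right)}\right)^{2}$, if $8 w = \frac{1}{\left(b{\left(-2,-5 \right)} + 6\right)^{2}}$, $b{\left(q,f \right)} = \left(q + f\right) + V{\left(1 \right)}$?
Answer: $\frac{1}{40000} \approx 2.5 \cdot 10^{-5}$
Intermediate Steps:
$U = 2$ ($U = 2 - 0 = 2 + 0 = 2$)
$V{\left(a \right)} = -5 + a$
$b{\left(q,f \right)} = -4 + f + q$ ($b{\left(q,f \right)} = \left(q + f\right) + \left(-5 + 1\right) = \left(f + q\right) - 4 = -4 + f + q$)
$I{\left(X \right)} = 0$ ($I{\left(X \right)} = \left(-2\right) 0 \cdot 2 = 0 \cdot 2 = 0$)
$w = \frac{1}{200}$ ($w = \frac{1}{8 \left(\left(-4 - 5 - 2\right) + 6\right)^{2}} = \frac{1}{8 \left(-11 + 6\right)^{2}} = \frac{1}{8 \left(-5\right)^{2}} = \frac{1}{8 \cdot 25} = \frac{1}{8} \cdot \frac{1}{25} = \frac{1}{200} \approx 0.005$)
$\left(w + I{\left(4 \right)}\right)^{2} = \left(\frac{1}{200} + 0\right)^{2} = \left(\frac{1}{200}\right)^{2} = \frac{1}{40000}$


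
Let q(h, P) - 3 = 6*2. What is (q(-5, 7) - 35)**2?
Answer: 400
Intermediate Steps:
q(h, P) = 15 (q(h, P) = 3 + 6*2 = 3 + 12 = 15)
(q(-5, 7) - 35)**2 = (15 - 35)**2 = (-20)**2 = 400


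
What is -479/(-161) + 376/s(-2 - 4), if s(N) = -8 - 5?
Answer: -54309/2093 ≈ -25.948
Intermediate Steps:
s(N) = -13
-479/(-161) + 376/s(-2 - 4) = -479/(-161) + 376/(-13) = -479*(-1/161) + 376*(-1/13) = 479/161 - 376/13 = -54309/2093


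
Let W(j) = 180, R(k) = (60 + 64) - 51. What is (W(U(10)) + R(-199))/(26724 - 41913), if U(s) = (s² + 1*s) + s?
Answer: -253/15189 ≈ -0.016657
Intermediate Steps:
U(s) = s² + 2*s (U(s) = (s² + s) + s = (s + s²) + s = s² + 2*s)
R(k) = 73 (R(k) = 124 - 51 = 73)
(W(U(10)) + R(-199))/(26724 - 41913) = (180 + 73)/(26724 - 41913) = 253/(-15189) = 253*(-1/15189) = -253/15189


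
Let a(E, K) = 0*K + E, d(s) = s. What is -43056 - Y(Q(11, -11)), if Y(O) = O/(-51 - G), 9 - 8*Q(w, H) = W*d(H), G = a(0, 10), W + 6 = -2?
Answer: -17566927/408 ≈ -43056.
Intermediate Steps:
W = -8 (W = -6 - 2 = -8)
a(E, K) = E (a(E, K) = 0 + E = E)
G = 0
Q(w, H) = 9/8 + H (Q(w, H) = 9/8 - (-1)*H = 9/8 + H)
Y(O) = -O/51 (Y(O) = O/(-51 - 1*0) = O/(-51 + 0) = O/(-51) = O*(-1/51) = -O/51)
-43056 - Y(Q(11, -11)) = -43056 - (-1)*(9/8 - 11)/51 = -43056 - (-1)*(-79)/(51*8) = -43056 - 1*79/408 = -43056 - 79/408 = -17566927/408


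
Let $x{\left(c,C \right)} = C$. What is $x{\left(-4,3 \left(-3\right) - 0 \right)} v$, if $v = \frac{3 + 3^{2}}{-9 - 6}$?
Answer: $\frac{36}{5} \approx 7.2$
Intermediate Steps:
$v = - \frac{4}{5}$ ($v = \frac{3 + 9}{-15} = 12 \left(- \frac{1}{15}\right) = - \frac{4}{5} \approx -0.8$)
$x{\left(-4,3 \left(-3\right) - 0 \right)} v = \left(3 \left(-3\right) - 0\right) \left(- \frac{4}{5}\right) = \left(-9 + 0\right) \left(- \frac{4}{5}\right) = \left(-9\right) \left(- \frac{4}{5}\right) = \frac{36}{5}$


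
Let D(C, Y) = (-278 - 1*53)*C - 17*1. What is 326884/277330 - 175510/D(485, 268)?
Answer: 25289017067/11131471540 ≈ 2.2718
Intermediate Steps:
D(C, Y) = -17 - 331*C (D(C, Y) = (-278 - 53)*C - 17 = -331*C - 17 = -17 - 331*C)
326884/277330 - 175510/D(485, 268) = 326884/277330 - 175510/(-17 - 331*485) = 326884*(1/277330) - 175510/(-17 - 160535) = 163442/138665 - 175510/(-160552) = 163442/138665 - 175510*(-1/160552) = 163442/138665 + 87755/80276 = 25289017067/11131471540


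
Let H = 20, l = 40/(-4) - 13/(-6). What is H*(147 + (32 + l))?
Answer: 10270/3 ≈ 3423.3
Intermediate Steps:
l = -47/6 (l = 40*(-¼) - 13*(-⅙) = -10 + 13/6 = -47/6 ≈ -7.8333)
H*(147 + (32 + l)) = 20*(147 + (32 - 47/6)) = 20*(147 + 145/6) = 20*(1027/6) = 10270/3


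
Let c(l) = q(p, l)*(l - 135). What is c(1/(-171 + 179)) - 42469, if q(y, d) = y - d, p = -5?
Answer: -2673777/64 ≈ -41778.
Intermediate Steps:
c(l) = (-135 + l)*(-5 - l) (c(l) = (-5 - l)*(l - 135) = (-5 - l)*(-135 + l) = (-135 + l)*(-5 - l))
c(1/(-171 + 179)) - 42469 = -(-135 + 1/(-171 + 179))*(5 + 1/(-171 + 179)) - 42469 = -(-135 + 1/8)*(5 + 1/8) - 42469 = -1*(-1079/8)*41/8 - 42469 = 44239/64 - 42469 = -2673777/64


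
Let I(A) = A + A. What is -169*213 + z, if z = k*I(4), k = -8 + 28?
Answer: -35837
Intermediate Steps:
I(A) = 2*A
k = 20
z = 160 (z = 20*(2*4) = 20*8 = 160)
-169*213 + z = -169*213 + 160 = -35997 + 160 = -35837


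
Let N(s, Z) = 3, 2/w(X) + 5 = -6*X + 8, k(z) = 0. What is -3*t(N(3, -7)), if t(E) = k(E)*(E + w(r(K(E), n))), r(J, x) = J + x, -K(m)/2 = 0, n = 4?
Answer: 0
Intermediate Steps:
K(m) = 0 (K(m) = -2*0 = 0)
w(X) = 2/(3 - 6*X) (w(X) = 2/(-5 + (-6*X + 8)) = 2/(-5 + (8 - 6*X)) = 2/(3 - 6*X))
t(E) = 0 (t(E) = 0*(E - 2/(-3 + 6*(0 + 4))) = 0*(E - 2/(-3 + 6*4)) = 0*(E - 2/(-3 + 24)) = 0*(E - 2/21) = 0*(-2/21 + E) = 0)
-3*t(N(3, -7)) = -3*0 = 0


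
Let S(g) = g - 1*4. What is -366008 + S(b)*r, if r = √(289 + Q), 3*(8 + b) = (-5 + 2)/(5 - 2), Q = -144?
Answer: -366008 - 37*√145/3 ≈ -3.6616e+5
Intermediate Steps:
b = -25/3 (b = -8 + ((-5 + 2)/(5 - 2))/3 = -8 + (-3/3)/3 = -8 + (-3*⅓)/3 = -8 + (⅓)*(-1) = -8 - ⅓ = -25/3 ≈ -8.3333)
r = √145 (r = √(289 - 144) = √145 ≈ 12.042)
S(g) = -4 + g (S(g) = g - 4 = -4 + g)
-366008 + S(b)*r = -366008 + (-4 - 25/3)*√145 = -366008 - 37*√145/3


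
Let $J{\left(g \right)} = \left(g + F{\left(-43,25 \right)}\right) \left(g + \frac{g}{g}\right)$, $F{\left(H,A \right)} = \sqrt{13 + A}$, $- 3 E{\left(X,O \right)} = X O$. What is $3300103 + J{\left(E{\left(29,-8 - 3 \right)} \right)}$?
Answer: $\frac{29803645}{9} + \frac{322 \sqrt{38}}{3} \approx 3.3122 \cdot 10^{6}$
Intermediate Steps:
$E{\left(X,O \right)} = - \frac{O X}{3}$ ($E{\left(X,O \right)} = - \frac{X O}{3} = - \frac{O X}{3}$)
$J{\left(g \right)} = \left(1 + g\right) \left(g + \sqrt{38}\right)$ ($J{\left(g \right)} = \left(g + \sqrt{13 + 25}\right) \left(g + \frac{g}{g}\right) = \left(g + \sqrt{38}\right) \left(g + 1\right) = \left(g + \sqrt{38}\right) \left(1 + g\right) = \left(1 + g\right) \left(g + \sqrt{38}\right)$)
$3300103 + J{\left(E{\left(29,-8 - 3 \right)} \right)} = 3300103 + \left(\left(- \frac{1}{3}\right) \left(-8 - 3\right) 29 + \sqrt{38} + \left(\left(- \frac{1}{3}\right) \left(-8 - 3\right) 29\right)^{2} + \left(- \frac{1}{3}\right) \left(-8 - 3\right) 29 \sqrt{38}\right) = 3300103 + \left(\left(- \frac{1}{3}\right) \left(-11\right) 29 + \sqrt{38} + \left(\left(- \frac{1}{3}\right) \left(-11\right) 29\right)^{2} + \left(- \frac{1}{3}\right) \left(-11\right) 29 \sqrt{38}\right) = 3300103 + \left(\frac{319}{3} + \sqrt{38} + \left(\frac{319}{3}\right)^{2} + \frac{319 \sqrt{38}}{3}\right) = 3300103 + \left(\frac{319}{3} + \sqrt{38} + \frac{101761}{9} + \frac{319 \sqrt{38}}{3}\right) = 3300103 + \left(\frac{102718}{9} + \frac{322 \sqrt{38}}{3}\right) = \frac{29803645}{9} + \frac{322 \sqrt{38}}{3}$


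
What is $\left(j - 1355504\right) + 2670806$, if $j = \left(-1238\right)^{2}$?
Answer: $2847946$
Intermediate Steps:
$j = 1532644$
$\left(j - 1355504\right) + 2670806 = \left(1532644 - 1355504\right) + 2670806 = 177140 + 2670806 = 2847946$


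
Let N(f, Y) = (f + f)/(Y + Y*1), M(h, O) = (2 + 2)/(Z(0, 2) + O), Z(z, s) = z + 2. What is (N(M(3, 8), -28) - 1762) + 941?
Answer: -57471/70 ≈ -821.01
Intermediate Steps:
Z(z, s) = 2 + z
M(h, O) = 4/(2 + O) (M(h, O) = (2 + 2)/((2 + 0) + O) = 4/(2 + O))
N(f, Y) = f/Y (N(f, Y) = (2*f)/(Y + Y) = (2*f)/((2*Y)) = (2*f)*(1/(2*Y)) = f/Y)
(N(M(3, 8), -28) - 1762) + 941 = ((4/(2 + 8))/(-28) - 1762) + 941 = ((4/10)*(-1/28) - 1762) + 941 = ((4*(⅒))*(-1/28) - 1762) + 941 = ((⅖)*(-1/28) - 1762) + 941 = (-1/70 - 1762) + 941 = -123341/70 + 941 = -57471/70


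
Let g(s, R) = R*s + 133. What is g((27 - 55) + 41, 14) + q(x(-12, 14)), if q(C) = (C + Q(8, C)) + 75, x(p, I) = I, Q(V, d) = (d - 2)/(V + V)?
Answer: 1619/4 ≈ 404.75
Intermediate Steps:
Q(V, d) = (-2 + d)/(2*V) (Q(V, d) = (-2 + d)/((2*V)) = (-2 + d)*(1/(2*V)) = (-2 + d)/(2*V))
g(s, R) = 133 + R*s
q(C) = 599/8 + 17*C/16 (q(C) = (C + (½)*(-2 + C)/8) + 75 = (C + (½)*(⅛)*(-2 + C)) + 75 = (C + (-⅛ + C/16)) + 75 = (-⅛ + 17*C/16) + 75 = 599/8 + 17*C/16)
g((27 - 55) + 41, 14) + q(x(-12, 14)) = (133 + 14*((27 - 55) + 41)) + (599/8 + (17/16)*14) = (133 + 14*(-28 + 41)) + (599/8 + 119/8) = (133 + 14*13) + 359/4 = (133 + 182) + 359/4 = 315 + 359/4 = 1619/4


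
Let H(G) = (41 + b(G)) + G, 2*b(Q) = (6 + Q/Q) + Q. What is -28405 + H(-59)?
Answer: -28449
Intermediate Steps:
b(Q) = 7/2 + Q/2 (b(Q) = ((6 + Q/Q) + Q)/2 = ((6 + 1) + Q)/2 = (7 + Q)/2 = 7/2 + Q/2)
H(G) = 89/2 + 3*G/2 (H(G) = (41 + (7/2 + G/2)) + G = (89/2 + G/2) + G = 89/2 + 3*G/2)
-28405 + H(-59) = -28405 + (89/2 + (3/2)*(-59)) = -28405 + (89/2 - 177/2) = -28405 - 44 = -28449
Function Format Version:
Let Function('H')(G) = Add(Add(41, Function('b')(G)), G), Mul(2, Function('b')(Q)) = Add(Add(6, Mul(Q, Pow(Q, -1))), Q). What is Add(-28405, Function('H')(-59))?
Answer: -28449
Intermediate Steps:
Function('b')(Q) = Add(Rational(7, 2), Mul(Rational(1, 2), Q)) (Function('b')(Q) = Mul(Rational(1, 2), Add(Add(6, Mul(Q, Pow(Q, -1))), Q)) = Mul(Rational(1, 2), Add(Add(6, 1), Q)) = Mul(Rational(1, 2), Add(7, Q)) = Add(Rational(7, 2), Mul(Rational(1, 2), Q)))
Function('H')(G) = Add(Rational(89, 2), Mul(Rational(3, 2), G)) (Function('H')(G) = Add(Add(41, Add(Rational(7, 2), Mul(Rational(1, 2), G))), G) = Add(Add(Rational(89, 2), Mul(Rational(1, 2), G)), G) = Add(Rational(89, 2), Mul(Rational(3, 2), G)))
Add(-28405, Function('H')(-59)) = Add(-28405, Add(Rational(89, 2), Mul(Rational(3, 2), -59))) = Add(-28405, Add(Rational(89, 2), Rational(-177, 2))) = Add(-28405, -44) = -28449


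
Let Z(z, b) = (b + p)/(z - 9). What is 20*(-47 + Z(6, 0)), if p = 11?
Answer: -3040/3 ≈ -1013.3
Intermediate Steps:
Z(z, b) = (11 + b)/(-9 + z) (Z(z, b) = (b + 11)/(z - 9) = (11 + b)/(-9 + z))
20*(-47 + Z(6, 0)) = 20*(-47 + (11 + 0)/(-9 + 6)) = 20*(-47 + 11/(-3)) = 20*(-47 - ⅓*11) = 20*(-47 - 11/3) = 20*(-152/3) = -3040/3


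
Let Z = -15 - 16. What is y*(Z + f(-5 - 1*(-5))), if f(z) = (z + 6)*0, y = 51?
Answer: -1581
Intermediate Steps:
Z = -31
f(z) = 0 (f(z) = (6 + z)*0 = 0)
y*(Z + f(-5 - 1*(-5))) = 51*(-31 + 0) = 51*(-31) = -1581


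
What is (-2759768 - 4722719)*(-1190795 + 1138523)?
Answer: 391124560464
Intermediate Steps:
(-2759768 - 4722719)*(-1190795 + 1138523) = -7482487*(-52272) = 391124560464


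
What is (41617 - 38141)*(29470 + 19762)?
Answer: 171130432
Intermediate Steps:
(41617 - 38141)*(29470 + 19762) = 3476*49232 = 171130432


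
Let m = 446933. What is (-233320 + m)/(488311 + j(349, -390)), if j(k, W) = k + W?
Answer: 213613/488270 ≈ 0.43749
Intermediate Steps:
j(k, W) = W + k
(-233320 + m)/(488311 + j(349, -390)) = (-233320 + 446933)/(488311 + (-390 + 349)) = 213613/(488311 - 41) = 213613/488270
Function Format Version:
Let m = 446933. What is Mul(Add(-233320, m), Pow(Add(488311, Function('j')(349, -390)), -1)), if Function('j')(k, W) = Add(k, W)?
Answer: Rational(213613, 488270) ≈ 0.43749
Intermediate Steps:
Function('j')(k, W) = Add(W, k)
Mul(Add(-233320, m), Pow(Add(488311, Function('j')(349, -390)), -1)) = Mul(Add(-233320, 446933), Pow(Add(488311, Add(-390, 349)), -1)) = Mul(213613, Pow(Add(488311, -41), -1)) = Mul(213613, Pow(488270, -1)) = Mul(213613, Rational(1, 488270)) = Rational(213613, 488270)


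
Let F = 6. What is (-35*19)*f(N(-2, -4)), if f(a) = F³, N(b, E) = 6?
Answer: -143640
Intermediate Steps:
f(a) = 216 (f(a) = 6³ = 216)
(-35*19)*f(N(-2, -4)) = -35*19*216 = -665*216 = -143640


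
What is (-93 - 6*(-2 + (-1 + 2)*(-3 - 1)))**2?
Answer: 3249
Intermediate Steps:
(-93 - 6*(-2 + (-1 + 2)*(-3 - 1)))**2 = (-93 - 6*(-2 + 1*(-4)))**2 = (-93 - 6*(-2 - 4))**2 = (-93 - 6*(-6))**2 = (-93 + 36)**2 = (-57)**2 = 3249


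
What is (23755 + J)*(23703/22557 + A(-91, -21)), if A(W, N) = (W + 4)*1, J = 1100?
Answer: -16062593460/7519 ≈ -2.1363e+6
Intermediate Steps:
A(W, N) = 4 + W (A(W, N) = (4 + W)*1 = 4 + W)
(23755 + J)*(23703/22557 + A(-91, -21)) = (23755 + 1100)*(23703/22557 + (4 - 91)) = 24855*(23703*(1/22557) - 87) = 24855*(7901/7519 - 87) = 24855*(-646252/7519) = -16062593460/7519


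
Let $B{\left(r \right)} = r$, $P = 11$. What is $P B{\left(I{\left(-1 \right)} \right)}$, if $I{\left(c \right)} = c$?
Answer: $-11$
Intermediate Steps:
$P B{\left(I{\left(-1 \right)} \right)} = 11 \left(-1\right) = -11$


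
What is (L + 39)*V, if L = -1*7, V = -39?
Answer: -1248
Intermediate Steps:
L = -7
(L + 39)*V = (-7 + 39)*(-39) = 32*(-39) = -1248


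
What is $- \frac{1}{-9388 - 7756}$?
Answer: $\frac{1}{17144} \approx 5.8329 \cdot 10^{-5}$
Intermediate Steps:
$- \frac{1}{-9388 - 7756} = - \frac{1}{-17144} = \left(-1\right) \left(- \frac{1}{17144}\right) = \frac{1}{17144}$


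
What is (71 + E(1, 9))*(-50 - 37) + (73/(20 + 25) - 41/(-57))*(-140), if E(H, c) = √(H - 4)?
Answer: -1112323/171 - 87*I*√3 ≈ -6504.8 - 150.69*I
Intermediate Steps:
E(H, c) = √(-4 + H)
(71 + E(1, 9))*(-50 - 37) + (73/(20 + 25) - 41/(-57))*(-140) = (71 + √(-4 + 1))*(-50 - 37) + (73/(20 + 25) - 41/(-57))*(-140) = (71 + √(-3))*(-87) + (73/45 - 41*(-1/57))*(-140) = (71 + I*√3)*(-87) + (73*(1/45) + 41/57)*(-140) = (-6177 - 87*I*√3) + (73/45 + 41/57)*(-140) = (-6177 - 87*I*√3) + (2002/855)*(-140) = (-6177 - 87*I*√3) - 56056/171 = -1112323/171 - 87*I*√3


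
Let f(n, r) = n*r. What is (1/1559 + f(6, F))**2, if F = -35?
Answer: 107183557321/2430481 ≈ 44100.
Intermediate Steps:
(1/1559 + f(6, F))**2 = (1/1559 + 6*(-35))**2 = (1/1559 - 210)**2 = (-327389/1559)**2 = 107183557321/2430481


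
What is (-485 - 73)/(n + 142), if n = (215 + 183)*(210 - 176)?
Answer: -93/2279 ≈ -0.040807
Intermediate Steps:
n = 13532 (n = 398*34 = 13532)
(-485 - 73)/(n + 142) = (-485 - 73)/(13532 + 142) = -558/13674 = -558*1/13674 = -93/2279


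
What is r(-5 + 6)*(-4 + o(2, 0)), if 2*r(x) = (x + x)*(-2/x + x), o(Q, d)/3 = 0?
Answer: 4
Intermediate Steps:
o(Q, d) = 0 (o(Q, d) = 3*0 = 0)
r(x) = x*(x - 2/x) (r(x) = ((x + x)*(-2/x + x))/2 = ((2*x)*(x - 2/x))/2 = (2*x*(x - 2/x))/2 = x*(x - 2/x))
r(-5 + 6)*(-4 + o(2, 0)) = (-2 + (-5 + 6)²)*(-4 + 0) = (-2 + 1²)*(-4) = (-2 + 1)*(-4) = -1*(-4) = 4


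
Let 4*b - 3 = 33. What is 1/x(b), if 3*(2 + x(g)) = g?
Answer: 1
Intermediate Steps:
b = 9 (b = ¾ + (¼)*33 = ¾ + 33/4 = 9)
x(g) = -2 + g/3
1/x(b) = 1/(-2 + (⅓)*9) = 1/(-2 + 3) = 1/1 = 1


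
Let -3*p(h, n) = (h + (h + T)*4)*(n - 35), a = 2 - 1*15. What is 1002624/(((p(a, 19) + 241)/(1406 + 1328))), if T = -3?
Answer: -8223522048/509 ≈ -1.6156e+7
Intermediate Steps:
a = -13 (a = 2 - 15 = -13)
p(h, n) = -(-35 + n)*(-12 + 5*h)/3 (p(h, n) = -(h + (h - 3)*4)*(n - 35)/3 = -(h + (-3 + h)*4)*(-35 + n)/3 = -(h + (-12 + 4*h))*(-35 + n)/3 = -(-12 + 5*h)*(-35 + n)/3 = -(-35 + n)*(-12 + 5*h)/3)
1002624/(((p(a, 19) + 241)/(1406 + 1328))) = 1002624/((((-140 + 4*19 + (175/3)*(-13) - 5/3*(-13)*19) + 241)/(1406 + 1328))) = 1002624/((((-140 + 76 - 2275/3 + 1235/3) + 241)/2734)) = 1002624/(((-1232/3 + 241)*(1/2734))) = 1002624/((-509/3*1/2734)) = 1002624/(-509/8202) = 1002624*(-8202/509) = -8223522048/509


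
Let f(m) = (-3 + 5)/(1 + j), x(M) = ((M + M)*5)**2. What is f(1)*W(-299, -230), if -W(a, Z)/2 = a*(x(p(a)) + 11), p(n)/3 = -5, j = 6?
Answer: 26923156/7 ≈ 3.8462e+6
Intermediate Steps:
p(n) = -15 (p(n) = 3*(-5) = -15)
x(M) = 100*M**2 (x(M) = ((2*M)*5)**2 = (10*M)**2 = 100*M**2)
f(m) = 2/7 (f(m) = (-3 + 5)/(1 + 6) = 2/7)
W(a, Z) = -45022*a (W(a, Z) = -2*a*(100*(-15)**2 + 11) = -2*a*(100*225 + 11) = -2*a*(22500 + 11) = -2*a*22511 = -45022*a)
f(1)*W(-299, -230) = 2*(-45022*(-299))/7 = (2/7)*13461578 = 26923156/7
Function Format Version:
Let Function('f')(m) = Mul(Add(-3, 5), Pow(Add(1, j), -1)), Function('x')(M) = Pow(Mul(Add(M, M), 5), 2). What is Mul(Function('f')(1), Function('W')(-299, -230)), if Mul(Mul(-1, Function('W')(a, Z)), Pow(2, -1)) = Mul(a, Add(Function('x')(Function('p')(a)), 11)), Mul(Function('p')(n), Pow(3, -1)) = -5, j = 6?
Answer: Rational(26923156, 7) ≈ 3.8462e+6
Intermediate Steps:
Function('p')(n) = -15 (Function('p')(n) = Mul(3, -5) = -15)
Function('x')(M) = Mul(100, Pow(M, 2)) (Function('x')(M) = Pow(Mul(Mul(2, M), 5), 2) = Pow(Mul(10, M), 2) = Mul(100, Pow(M, 2)))
Function('f')(m) = Rational(2, 7) (Function('f')(m) = Mul(Add(-3, 5), Pow(Add(1, 6), -1)) = Mul(2, Pow(7, -1)) = Mul(2, Rational(1, 7)) = Rational(2, 7))
Function('W')(a, Z) = Mul(-45022, a) (Function('W')(a, Z) = Mul(-2, Mul(a, Add(Mul(100, Pow(-15, 2)), 11))) = Mul(-2, Mul(a, Add(Mul(100, 225), 11))) = Mul(-2, Mul(a, Add(22500, 11))) = Mul(-2, Mul(a, 22511)) = Mul(-2, Mul(22511, a)) = Mul(-45022, a))
Mul(Function('f')(1), Function('W')(-299, -230)) = Mul(Rational(2, 7), Mul(-45022, -299)) = Mul(Rational(2, 7), 13461578) = Rational(26923156, 7)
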